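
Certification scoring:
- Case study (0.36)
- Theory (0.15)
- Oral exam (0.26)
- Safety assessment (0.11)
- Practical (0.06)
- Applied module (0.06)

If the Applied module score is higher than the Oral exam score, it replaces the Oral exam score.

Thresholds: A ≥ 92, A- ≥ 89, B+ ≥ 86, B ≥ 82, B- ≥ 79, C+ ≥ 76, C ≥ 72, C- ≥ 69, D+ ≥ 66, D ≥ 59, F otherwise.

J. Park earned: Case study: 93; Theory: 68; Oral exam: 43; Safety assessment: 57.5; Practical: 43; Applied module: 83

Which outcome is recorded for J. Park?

Applied module (83) > Oral exam (43), so Oral exam counts as 83.
Weighted total:
  Case study 93 × 0.36 = 33.48
  Theory 68 × 0.15 = 10.2
  Oral exam 83 × 0.26 = 21.58
  Safety assessment 57.5 × 0.11 = 6.325
  Practical 43 × 0.06 = 2.58
  Applied module 83 × 0.06 = 4.98
Sum = 79.145
79.145 is ≥ 79 and < 82 → B-

B-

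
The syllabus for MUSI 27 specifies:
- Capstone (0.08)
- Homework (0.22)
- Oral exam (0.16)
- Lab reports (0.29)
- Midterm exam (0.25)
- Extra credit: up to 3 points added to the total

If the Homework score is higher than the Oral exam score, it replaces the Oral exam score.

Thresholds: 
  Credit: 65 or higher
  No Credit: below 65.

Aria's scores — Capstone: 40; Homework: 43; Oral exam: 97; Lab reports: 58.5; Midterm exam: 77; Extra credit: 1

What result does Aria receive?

Credit

Homework (43) ≤ Oral exam (97), so Oral exam stays at 97.
Weighted total:
  Capstone 40 × 0.08 = 3.2
  Homework 43 × 0.22 = 9.46
  Oral exam 97 × 0.16 = 15.52
  Lab reports 58.5 × 0.29 = 16.965
  Midterm exam 77 × 0.25 = 19.25
Sum = 64.395
Extra credit: 64.395 + 1 = 65.395
65.395 ≥ 65 → Credit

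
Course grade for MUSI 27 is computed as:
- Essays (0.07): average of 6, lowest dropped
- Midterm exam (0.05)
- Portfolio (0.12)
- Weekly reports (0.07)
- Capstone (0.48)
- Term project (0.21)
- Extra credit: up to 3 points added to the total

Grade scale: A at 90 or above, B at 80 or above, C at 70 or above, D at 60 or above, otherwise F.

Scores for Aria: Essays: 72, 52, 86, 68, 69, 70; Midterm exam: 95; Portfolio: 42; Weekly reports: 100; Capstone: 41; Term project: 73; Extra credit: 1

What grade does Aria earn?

Essays: drop 52 → average of remaining 5 = 365/5 = 73
Weighted total:
  Essays 73 × 0.07 = 5.11
  Midterm exam 95 × 0.05 = 4.75
  Portfolio 42 × 0.12 = 5.04
  Weekly reports 100 × 0.07 = 7
  Capstone 41 × 0.48 = 19.68
  Term project 73 × 0.21 = 15.33
Sum = 56.91
Extra credit: 56.91 + 1 = 57.91
57.91 < 60 → F

F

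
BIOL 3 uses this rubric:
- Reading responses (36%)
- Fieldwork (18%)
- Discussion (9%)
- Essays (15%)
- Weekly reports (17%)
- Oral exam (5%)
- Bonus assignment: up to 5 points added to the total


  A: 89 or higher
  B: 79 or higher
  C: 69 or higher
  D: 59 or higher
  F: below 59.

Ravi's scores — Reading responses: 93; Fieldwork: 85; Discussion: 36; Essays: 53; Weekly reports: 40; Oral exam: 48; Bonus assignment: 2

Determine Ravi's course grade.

C

Weighted total:
  Reading responses 93 × 0.36 = 33.48
  Fieldwork 85 × 0.18 = 15.3
  Discussion 36 × 0.09 = 3.24
  Essays 53 × 0.15 = 7.95
  Weekly reports 40 × 0.17 = 6.8
  Oral exam 48 × 0.05 = 2.4
Sum = 69.17
Bonus assignment: 69.17 + 2 = 71.17
71.17 is ≥ 69 and < 79 → C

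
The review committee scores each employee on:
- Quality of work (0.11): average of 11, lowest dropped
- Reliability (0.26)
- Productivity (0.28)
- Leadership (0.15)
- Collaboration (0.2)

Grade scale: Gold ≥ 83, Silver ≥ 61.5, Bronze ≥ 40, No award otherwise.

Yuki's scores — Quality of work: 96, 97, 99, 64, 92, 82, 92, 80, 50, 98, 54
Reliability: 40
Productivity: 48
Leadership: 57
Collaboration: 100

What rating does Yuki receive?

Quality of work: drop 50 → average of remaining 10 = 854/10 = 85.4
Weighted total:
  Quality of work 85.4 × 0.11 = 9.394
  Reliability 40 × 0.26 = 10.4
  Productivity 48 × 0.28 = 13.44
  Leadership 57 × 0.15 = 8.55
  Collaboration 100 × 0.2 = 20
Sum = 61.784
61.784 is ≥ 61.5 and < 83 → Silver

Silver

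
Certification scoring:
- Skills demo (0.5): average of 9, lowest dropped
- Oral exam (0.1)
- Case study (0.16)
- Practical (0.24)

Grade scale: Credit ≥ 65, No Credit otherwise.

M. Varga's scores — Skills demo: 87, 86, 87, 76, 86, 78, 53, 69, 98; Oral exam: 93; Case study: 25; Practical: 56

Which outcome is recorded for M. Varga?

Credit

Skills demo: drop 53 → average of remaining 8 = 667/8 = 83.375
Weighted total:
  Skills demo 83.375 × 0.5 = 41.6875
  Oral exam 93 × 0.1 = 9.3
  Case study 25 × 0.16 = 4
  Practical 56 × 0.24 = 13.44
Sum = 68.4275
68.4275 ≥ 65 → Credit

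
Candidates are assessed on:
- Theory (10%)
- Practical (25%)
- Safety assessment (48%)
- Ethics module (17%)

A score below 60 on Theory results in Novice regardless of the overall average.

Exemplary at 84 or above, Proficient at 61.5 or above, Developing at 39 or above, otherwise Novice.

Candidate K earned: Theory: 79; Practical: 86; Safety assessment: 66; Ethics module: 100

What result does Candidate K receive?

Theory score 79 ≥ 60: minimum met.
Weighted total:
  Theory 79 × 0.1 = 7.9
  Practical 86 × 0.25 = 21.5
  Safety assessment 66 × 0.48 = 31.68
  Ethics module 100 × 0.17 = 17
Sum = 78.08
78.08 is ≥ 61.5 and < 84 → Proficient

Proficient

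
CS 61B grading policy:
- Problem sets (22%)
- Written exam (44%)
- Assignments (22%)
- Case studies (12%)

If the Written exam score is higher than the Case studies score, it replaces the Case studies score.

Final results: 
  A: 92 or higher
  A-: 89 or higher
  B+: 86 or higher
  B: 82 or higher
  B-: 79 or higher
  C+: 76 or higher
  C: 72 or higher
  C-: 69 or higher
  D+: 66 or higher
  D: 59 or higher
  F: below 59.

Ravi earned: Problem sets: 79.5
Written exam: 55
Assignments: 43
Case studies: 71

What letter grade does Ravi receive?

Written exam (55) ≤ Case studies (71), so Case studies stays at 71.
Weighted total:
  Problem sets 79.5 × 0.22 = 17.49
  Written exam 55 × 0.44 = 24.2
  Assignments 43 × 0.22 = 9.46
  Case studies 71 × 0.12 = 8.52
Sum = 59.67
59.67 is ≥ 59 and < 66 → D

D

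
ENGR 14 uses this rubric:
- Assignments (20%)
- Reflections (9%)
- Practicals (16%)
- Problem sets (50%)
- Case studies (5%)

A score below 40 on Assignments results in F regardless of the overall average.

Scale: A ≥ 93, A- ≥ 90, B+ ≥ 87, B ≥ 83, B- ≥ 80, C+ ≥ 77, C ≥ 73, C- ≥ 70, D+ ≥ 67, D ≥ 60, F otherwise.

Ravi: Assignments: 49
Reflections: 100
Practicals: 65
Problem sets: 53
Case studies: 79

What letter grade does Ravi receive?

Assignments score 49 ≥ 40: minimum met.
Weighted total:
  Assignments 49 × 0.2 = 9.8
  Reflections 100 × 0.09 = 9
  Practicals 65 × 0.16 = 10.4
  Problem sets 53 × 0.5 = 26.5
  Case studies 79 × 0.05 = 3.95
Sum = 59.65
59.65 < 60 → F

F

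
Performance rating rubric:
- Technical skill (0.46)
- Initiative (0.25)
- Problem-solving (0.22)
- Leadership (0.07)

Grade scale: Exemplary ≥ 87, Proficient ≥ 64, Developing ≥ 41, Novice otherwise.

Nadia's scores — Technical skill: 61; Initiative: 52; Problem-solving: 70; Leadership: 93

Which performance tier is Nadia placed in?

Developing

Weighted total:
  Technical skill 61 × 0.46 = 28.06
  Initiative 52 × 0.25 = 13
  Problem-solving 70 × 0.22 = 15.4
  Leadership 93 × 0.07 = 6.51
Sum = 62.97
62.97 is ≥ 41 and < 64 → Developing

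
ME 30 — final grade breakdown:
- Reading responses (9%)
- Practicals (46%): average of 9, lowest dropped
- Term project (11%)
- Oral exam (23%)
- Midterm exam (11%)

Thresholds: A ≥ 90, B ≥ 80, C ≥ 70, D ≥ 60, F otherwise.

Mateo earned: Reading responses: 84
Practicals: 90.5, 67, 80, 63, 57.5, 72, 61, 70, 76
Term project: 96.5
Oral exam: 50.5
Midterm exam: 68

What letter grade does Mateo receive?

C

Practicals: drop 57.5 → average of remaining 8 = 579.5/8 = 72.4375
Weighted total:
  Reading responses 84 × 0.09 = 7.56
  Practicals 72.4375 × 0.46 = 33.32125
  Term project 96.5 × 0.11 = 10.615
  Oral exam 50.5 × 0.23 = 11.615
  Midterm exam 68 × 0.11 = 7.48
Sum = 70.59125
70.59125 is ≥ 70 and < 80 → C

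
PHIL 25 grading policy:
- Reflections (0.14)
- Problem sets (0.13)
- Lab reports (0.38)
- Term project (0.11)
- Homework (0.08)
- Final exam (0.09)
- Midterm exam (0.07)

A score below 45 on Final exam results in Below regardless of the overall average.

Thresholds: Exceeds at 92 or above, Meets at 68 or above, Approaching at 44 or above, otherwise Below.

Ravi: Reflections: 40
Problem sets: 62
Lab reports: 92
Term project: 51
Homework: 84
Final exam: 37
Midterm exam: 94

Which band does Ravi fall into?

Final exam score 37 < 45: minimum not met.
Weighted total:
  Reflections 40 × 0.14 = 5.6
  Problem sets 62 × 0.13 = 8.06
  Lab reports 92 × 0.38 = 34.96
  Term project 51 × 0.11 = 5.61
  Homework 84 × 0.08 = 6.72
  Final exam 37 × 0.09 = 3.33
  Midterm exam 94 × 0.07 = 6.58
Sum = 70.86
Because the Final exam minimum was not met, the result is Below.

Below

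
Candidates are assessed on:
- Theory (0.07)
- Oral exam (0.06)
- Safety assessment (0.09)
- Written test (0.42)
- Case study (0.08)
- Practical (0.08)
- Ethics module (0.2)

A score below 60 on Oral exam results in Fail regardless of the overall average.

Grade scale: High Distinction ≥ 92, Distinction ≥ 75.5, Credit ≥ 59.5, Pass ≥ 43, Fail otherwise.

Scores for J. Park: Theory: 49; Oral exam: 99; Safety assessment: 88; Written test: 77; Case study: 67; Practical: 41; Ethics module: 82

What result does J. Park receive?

Oral exam score 99 ≥ 60: minimum met.
Weighted total:
  Theory 49 × 0.07 = 3.43
  Oral exam 99 × 0.06 = 5.94
  Safety assessment 88 × 0.09 = 7.92
  Written test 77 × 0.42 = 32.34
  Case study 67 × 0.08 = 5.36
  Practical 41 × 0.08 = 3.28
  Ethics module 82 × 0.2 = 16.4
Sum = 74.67
74.67 is ≥ 59.5 and < 75.5 → Credit

Credit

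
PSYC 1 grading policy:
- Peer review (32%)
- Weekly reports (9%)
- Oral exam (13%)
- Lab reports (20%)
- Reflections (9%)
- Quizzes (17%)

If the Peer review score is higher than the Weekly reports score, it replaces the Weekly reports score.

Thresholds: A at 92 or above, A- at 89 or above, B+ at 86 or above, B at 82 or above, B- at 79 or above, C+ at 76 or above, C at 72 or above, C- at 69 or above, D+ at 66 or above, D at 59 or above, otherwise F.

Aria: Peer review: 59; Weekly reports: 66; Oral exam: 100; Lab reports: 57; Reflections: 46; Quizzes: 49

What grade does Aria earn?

Peer review (59) ≤ Weekly reports (66), so Weekly reports stays at 66.
Weighted total:
  Peer review 59 × 0.32 = 18.88
  Weekly reports 66 × 0.09 = 5.94
  Oral exam 100 × 0.13 = 13
  Lab reports 57 × 0.2 = 11.4
  Reflections 46 × 0.09 = 4.14
  Quizzes 49 × 0.17 = 8.33
Sum = 61.69
61.69 is ≥ 59 and < 66 → D

D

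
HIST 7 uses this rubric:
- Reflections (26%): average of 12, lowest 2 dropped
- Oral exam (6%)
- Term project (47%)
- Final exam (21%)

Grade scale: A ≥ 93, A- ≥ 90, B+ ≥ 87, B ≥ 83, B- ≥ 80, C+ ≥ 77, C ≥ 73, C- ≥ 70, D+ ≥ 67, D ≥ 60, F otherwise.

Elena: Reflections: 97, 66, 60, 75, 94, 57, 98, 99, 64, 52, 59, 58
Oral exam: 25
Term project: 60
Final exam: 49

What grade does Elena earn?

Reflections: drop 52, 57 → average of remaining 10 = 770/10 = 77
Weighted total:
  Reflections 77 × 0.26 = 20.02
  Oral exam 25 × 0.06 = 1.5
  Term project 60 × 0.47 = 28.2
  Final exam 49 × 0.21 = 10.29
Sum = 60.01
60.01 is ≥ 60 and < 67 → D

D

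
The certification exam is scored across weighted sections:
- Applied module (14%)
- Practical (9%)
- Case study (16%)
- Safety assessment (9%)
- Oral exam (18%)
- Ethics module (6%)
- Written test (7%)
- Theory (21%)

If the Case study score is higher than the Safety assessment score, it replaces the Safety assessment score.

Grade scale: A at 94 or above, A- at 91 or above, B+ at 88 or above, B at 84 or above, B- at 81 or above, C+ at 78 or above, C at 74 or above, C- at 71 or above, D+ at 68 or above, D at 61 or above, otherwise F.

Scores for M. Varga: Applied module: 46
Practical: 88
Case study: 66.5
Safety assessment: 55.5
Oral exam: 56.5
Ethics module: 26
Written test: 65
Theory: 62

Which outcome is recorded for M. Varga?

F

Case study (66.5) > Safety assessment (55.5), so Safety assessment counts as 66.5.
Weighted total:
  Applied module 46 × 0.14 = 6.44
  Practical 88 × 0.09 = 7.92
  Case study 66.5 × 0.16 = 10.64
  Safety assessment 66.5 × 0.09 = 5.985
  Oral exam 56.5 × 0.18 = 10.17
  Ethics module 26 × 0.06 = 1.56
  Written test 65 × 0.07 = 4.55
  Theory 62 × 0.21 = 13.02
Sum = 60.285
60.285 < 61 → F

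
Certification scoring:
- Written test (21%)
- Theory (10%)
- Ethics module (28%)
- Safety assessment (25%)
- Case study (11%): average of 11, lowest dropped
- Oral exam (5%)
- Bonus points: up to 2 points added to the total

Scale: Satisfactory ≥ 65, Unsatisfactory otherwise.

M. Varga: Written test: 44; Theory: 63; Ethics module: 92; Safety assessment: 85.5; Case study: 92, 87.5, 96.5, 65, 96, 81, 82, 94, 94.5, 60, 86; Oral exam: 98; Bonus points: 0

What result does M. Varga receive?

Satisfactory

Case study: drop 60 → average of remaining 10 = 874.5/10 = 87.45
Weighted total:
  Written test 44 × 0.21 = 9.24
  Theory 63 × 0.1 = 6.3
  Ethics module 92 × 0.28 = 25.76
  Safety assessment 85.5 × 0.25 = 21.375
  Case study 87.45 × 0.11 = 9.6195
  Oral exam 98 × 0.05 = 4.9
Sum = 77.1945
Bonus points: 77.1945 + 0 = 77.1945
77.1945 ≥ 65 → Satisfactory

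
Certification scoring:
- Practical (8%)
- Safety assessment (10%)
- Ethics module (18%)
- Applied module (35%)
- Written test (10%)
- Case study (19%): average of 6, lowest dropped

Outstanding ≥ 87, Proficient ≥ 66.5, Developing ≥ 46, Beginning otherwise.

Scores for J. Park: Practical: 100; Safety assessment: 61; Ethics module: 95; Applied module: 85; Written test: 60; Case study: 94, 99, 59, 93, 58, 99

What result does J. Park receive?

Proficient

Case study: drop 58 → average of remaining 5 = 444/5 = 88.8
Weighted total:
  Practical 100 × 0.08 = 8
  Safety assessment 61 × 0.1 = 6.1
  Ethics module 95 × 0.18 = 17.1
  Applied module 85 × 0.35 = 29.75
  Written test 60 × 0.1 = 6
  Case study 88.8 × 0.19 = 16.872
Sum = 83.822
83.822 is ≥ 66.5 and < 87 → Proficient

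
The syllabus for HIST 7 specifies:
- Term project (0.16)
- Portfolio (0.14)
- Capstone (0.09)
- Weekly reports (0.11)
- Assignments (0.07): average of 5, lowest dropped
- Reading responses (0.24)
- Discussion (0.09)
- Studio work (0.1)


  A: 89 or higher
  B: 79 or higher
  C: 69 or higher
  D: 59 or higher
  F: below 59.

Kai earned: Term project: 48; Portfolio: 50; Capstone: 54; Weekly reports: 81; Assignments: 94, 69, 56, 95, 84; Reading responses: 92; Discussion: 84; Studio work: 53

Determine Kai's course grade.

Assignments: drop 56 → average of remaining 4 = 342/4 = 85.5
Weighted total:
  Term project 48 × 0.16 = 7.68
  Portfolio 50 × 0.14 = 7
  Capstone 54 × 0.09 = 4.86
  Weekly reports 81 × 0.11 = 8.91
  Assignments 85.5 × 0.07 = 5.985
  Reading responses 92 × 0.24 = 22.08
  Discussion 84 × 0.09 = 7.56
  Studio work 53 × 0.1 = 5.3
Sum = 69.375
69.375 is ≥ 69 and < 79 → C

C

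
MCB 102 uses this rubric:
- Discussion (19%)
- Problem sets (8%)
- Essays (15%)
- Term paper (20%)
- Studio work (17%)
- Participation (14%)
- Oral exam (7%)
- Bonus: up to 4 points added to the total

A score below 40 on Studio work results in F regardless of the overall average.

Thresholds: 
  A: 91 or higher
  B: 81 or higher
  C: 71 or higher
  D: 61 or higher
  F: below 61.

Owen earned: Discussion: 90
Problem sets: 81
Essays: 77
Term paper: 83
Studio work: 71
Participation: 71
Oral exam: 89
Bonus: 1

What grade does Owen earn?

C

Studio work score 71 ≥ 40: minimum met.
Weighted total:
  Discussion 90 × 0.19 = 17.1
  Problem sets 81 × 0.08 = 6.48
  Essays 77 × 0.15 = 11.55
  Term paper 83 × 0.2 = 16.6
  Studio work 71 × 0.17 = 12.07
  Participation 71 × 0.14 = 9.94
  Oral exam 89 × 0.07 = 6.23
Sum = 79.97
Bonus: 79.97 + 1 = 80.97
80.97 is ≥ 71 and < 81 → C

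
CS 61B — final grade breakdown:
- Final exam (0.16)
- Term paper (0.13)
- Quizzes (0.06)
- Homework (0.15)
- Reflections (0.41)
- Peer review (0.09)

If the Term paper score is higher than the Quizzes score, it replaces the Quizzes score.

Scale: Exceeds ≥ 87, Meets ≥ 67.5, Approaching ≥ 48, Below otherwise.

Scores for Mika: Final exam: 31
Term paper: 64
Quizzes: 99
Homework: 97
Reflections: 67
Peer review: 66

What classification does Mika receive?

Term paper (64) ≤ Quizzes (99), so Quizzes stays at 99.
Weighted total:
  Final exam 31 × 0.16 = 4.96
  Term paper 64 × 0.13 = 8.32
  Quizzes 99 × 0.06 = 5.94
  Homework 97 × 0.15 = 14.55
  Reflections 67 × 0.41 = 27.47
  Peer review 66 × 0.09 = 5.94
Sum = 67.18
67.18 is ≥ 48 and < 67.5 → Approaching

Approaching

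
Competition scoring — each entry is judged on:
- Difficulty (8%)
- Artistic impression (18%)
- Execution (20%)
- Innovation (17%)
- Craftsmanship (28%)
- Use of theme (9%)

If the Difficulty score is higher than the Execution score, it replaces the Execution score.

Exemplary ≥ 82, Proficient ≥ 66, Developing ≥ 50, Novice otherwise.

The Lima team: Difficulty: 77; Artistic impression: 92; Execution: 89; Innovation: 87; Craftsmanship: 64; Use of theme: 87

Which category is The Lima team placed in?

Proficient

Difficulty (77) ≤ Execution (89), so Execution stays at 89.
Weighted total:
  Difficulty 77 × 0.08 = 6.16
  Artistic impression 92 × 0.18 = 16.56
  Execution 89 × 0.2 = 17.8
  Innovation 87 × 0.17 = 14.79
  Craftsmanship 64 × 0.28 = 17.92
  Use of theme 87 × 0.09 = 7.83
Sum = 81.06
81.06 is ≥ 66 and < 82 → Proficient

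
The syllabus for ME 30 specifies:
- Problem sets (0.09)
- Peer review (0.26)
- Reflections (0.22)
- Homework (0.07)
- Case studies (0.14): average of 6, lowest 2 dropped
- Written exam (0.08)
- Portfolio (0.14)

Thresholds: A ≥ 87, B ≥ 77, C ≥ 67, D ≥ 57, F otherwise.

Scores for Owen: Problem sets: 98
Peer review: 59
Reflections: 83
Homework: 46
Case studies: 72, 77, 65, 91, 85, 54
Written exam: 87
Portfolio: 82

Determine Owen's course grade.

C

Case studies: drop 54, 65 → average of remaining 4 = 325/4 = 81.25
Weighted total:
  Problem sets 98 × 0.09 = 8.82
  Peer review 59 × 0.26 = 15.34
  Reflections 83 × 0.22 = 18.26
  Homework 46 × 0.07 = 3.22
  Case studies 81.25 × 0.14 = 11.375
  Written exam 87 × 0.08 = 6.96
  Portfolio 82 × 0.14 = 11.48
Sum = 75.455
75.455 is ≥ 67 and < 77 → C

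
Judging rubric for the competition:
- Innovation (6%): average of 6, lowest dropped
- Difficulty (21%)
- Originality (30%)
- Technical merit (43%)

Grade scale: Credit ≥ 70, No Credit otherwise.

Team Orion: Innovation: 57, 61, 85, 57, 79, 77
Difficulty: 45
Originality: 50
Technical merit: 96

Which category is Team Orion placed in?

Innovation: drop 57 → average of remaining 5 = 359/5 = 71.8
Weighted total:
  Innovation 71.8 × 0.06 = 4.308
  Difficulty 45 × 0.21 = 9.45
  Originality 50 × 0.3 = 15
  Technical merit 96 × 0.43 = 41.28
Sum = 70.038
70.038 ≥ 70 → Credit

Credit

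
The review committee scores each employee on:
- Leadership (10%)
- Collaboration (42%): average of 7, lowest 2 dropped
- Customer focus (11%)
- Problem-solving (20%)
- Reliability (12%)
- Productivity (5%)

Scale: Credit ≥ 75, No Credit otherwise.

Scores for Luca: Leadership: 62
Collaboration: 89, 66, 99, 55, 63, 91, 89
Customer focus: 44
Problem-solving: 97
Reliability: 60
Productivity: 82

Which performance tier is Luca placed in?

Collaboration: drop 55, 63 → average of remaining 5 = 434/5 = 86.8
Weighted total:
  Leadership 62 × 0.1 = 6.2
  Collaboration 86.8 × 0.42 = 36.456
  Customer focus 44 × 0.11 = 4.84
  Problem-solving 97 × 0.2 = 19.4
  Reliability 60 × 0.12 = 7.2
  Productivity 82 × 0.05 = 4.1
Sum = 78.196
78.196 ≥ 75 → Credit

Credit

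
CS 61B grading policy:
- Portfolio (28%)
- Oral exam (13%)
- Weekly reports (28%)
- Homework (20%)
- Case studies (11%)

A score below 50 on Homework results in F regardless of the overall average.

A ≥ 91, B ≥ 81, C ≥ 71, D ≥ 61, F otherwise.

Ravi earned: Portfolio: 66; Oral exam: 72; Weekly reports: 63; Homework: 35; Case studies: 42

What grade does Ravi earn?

F

Homework score 35 < 50: minimum not met.
Weighted total:
  Portfolio 66 × 0.28 = 18.48
  Oral exam 72 × 0.13 = 9.36
  Weekly reports 63 × 0.28 = 17.64
  Homework 35 × 0.2 = 7
  Case studies 42 × 0.11 = 4.62
Sum = 57.1
Because the Homework minimum was not met, the result is F.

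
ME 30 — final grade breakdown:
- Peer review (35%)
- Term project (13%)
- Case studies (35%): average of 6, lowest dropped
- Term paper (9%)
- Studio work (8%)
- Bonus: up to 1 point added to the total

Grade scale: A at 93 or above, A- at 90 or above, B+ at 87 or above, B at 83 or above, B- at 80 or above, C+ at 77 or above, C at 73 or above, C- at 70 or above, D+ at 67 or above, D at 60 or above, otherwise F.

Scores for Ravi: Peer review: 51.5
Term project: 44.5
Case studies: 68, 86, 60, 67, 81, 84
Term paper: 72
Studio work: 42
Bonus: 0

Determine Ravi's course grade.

D

Case studies: drop 60 → average of remaining 5 = 386/5 = 77.2
Weighted total:
  Peer review 51.5 × 0.35 = 18.025
  Term project 44.5 × 0.13 = 5.785
  Case studies 77.2 × 0.35 = 27.02
  Term paper 72 × 0.09 = 6.48
  Studio work 42 × 0.08 = 3.36
Sum = 60.67
Bonus: 60.67 + 0 = 60.67
60.67 is ≥ 60 and < 67 → D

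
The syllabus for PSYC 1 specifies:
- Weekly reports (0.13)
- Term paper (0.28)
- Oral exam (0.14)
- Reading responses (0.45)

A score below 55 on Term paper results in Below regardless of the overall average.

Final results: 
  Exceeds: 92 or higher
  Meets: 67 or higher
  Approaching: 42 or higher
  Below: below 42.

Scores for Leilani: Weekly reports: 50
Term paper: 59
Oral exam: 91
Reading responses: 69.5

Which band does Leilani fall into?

Term paper score 59 ≥ 55: minimum met.
Weighted total:
  Weekly reports 50 × 0.13 = 6.5
  Term paper 59 × 0.28 = 16.52
  Oral exam 91 × 0.14 = 12.74
  Reading responses 69.5 × 0.45 = 31.275
Sum = 67.035
67.035 is ≥ 67 and < 92 → Meets

Meets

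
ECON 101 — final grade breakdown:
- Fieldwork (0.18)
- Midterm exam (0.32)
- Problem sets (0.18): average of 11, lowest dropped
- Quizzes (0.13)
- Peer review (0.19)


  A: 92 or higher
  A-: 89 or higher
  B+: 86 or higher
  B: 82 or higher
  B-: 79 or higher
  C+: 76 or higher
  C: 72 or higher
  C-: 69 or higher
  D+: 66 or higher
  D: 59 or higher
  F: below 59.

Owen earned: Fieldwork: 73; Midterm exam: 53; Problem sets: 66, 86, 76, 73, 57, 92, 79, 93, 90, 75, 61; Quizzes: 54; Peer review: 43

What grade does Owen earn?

Problem sets: drop 57 → average of remaining 10 = 791/10 = 79.1
Weighted total:
  Fieldwork 73 × 0.18 = 13.14
  Midterm exam 53 × 0.32 = 16.96
  Problem sets 79.1 × 0.18 = 14.238
  Quizzes 54 × 0.13 = 7.02
  Peer review 43 × 0.19 = 8.17
Sum = 59.528
59.528 is ≥ 59 and < 66 → D

D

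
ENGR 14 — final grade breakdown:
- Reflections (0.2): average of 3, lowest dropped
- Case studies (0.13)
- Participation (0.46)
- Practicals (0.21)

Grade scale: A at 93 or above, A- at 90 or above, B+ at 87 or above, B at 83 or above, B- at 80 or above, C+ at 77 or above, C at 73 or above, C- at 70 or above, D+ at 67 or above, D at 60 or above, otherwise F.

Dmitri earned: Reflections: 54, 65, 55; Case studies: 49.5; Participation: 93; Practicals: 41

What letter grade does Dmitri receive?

Reflections: drop 54 → average of remaining 2 = 120/2 = 60
Weighted total:
  Reflections 60 × 0.2 = 12
  Case studies 49.5 × 0.13 = 6.435
  Participation 93 × 0.46 = 42.78
  Practicals 41 × 0.21 = 8.61
Sum = 69.825
69.825 is ≥ 67 and < 70 → D+

D+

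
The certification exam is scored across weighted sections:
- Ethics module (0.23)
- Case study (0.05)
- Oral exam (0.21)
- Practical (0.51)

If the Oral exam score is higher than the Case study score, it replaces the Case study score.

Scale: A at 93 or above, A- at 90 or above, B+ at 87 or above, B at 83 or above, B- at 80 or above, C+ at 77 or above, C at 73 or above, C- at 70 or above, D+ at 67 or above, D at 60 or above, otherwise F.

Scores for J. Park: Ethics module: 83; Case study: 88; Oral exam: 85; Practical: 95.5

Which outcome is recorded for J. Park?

Oral exam (85) ≤ Case study (88), so Case study stays at 88.
Weighted total:
  Ethics module 83 × 0.23 = 19.09
  Case study 88 × 0.05 = 4.4
  Oral exam 85 × 0.21 = 17.85
  Practical 95.5 × 0.51 = 48.705
Sum = 90.045
90.045 is ≥ 90 and < 93 → A-

A-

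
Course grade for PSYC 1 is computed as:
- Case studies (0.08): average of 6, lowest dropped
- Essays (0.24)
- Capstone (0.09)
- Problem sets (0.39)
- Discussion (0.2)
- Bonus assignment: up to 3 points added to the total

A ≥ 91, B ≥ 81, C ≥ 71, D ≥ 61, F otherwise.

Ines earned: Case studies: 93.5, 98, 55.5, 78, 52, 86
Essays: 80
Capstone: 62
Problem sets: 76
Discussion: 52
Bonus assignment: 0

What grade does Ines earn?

Case studies: drop 52 → average of remaining 5 = 411/5 = 82.2
Weighted total:
  Case studies 82.2 × 0.08 = 6.576
  Essays 80 × 0.24 = 19.2
  Capstone 62 × 0.09 = 5.58
  Problem sets 76 × 0.39 = 29.64
  Discussion 52 × 0.2 = 10.4
Sum = 71.396
Bonus assignment: 71.396 + 0 = 71.396
71.396 is ≥ 71 and < 81 → C

C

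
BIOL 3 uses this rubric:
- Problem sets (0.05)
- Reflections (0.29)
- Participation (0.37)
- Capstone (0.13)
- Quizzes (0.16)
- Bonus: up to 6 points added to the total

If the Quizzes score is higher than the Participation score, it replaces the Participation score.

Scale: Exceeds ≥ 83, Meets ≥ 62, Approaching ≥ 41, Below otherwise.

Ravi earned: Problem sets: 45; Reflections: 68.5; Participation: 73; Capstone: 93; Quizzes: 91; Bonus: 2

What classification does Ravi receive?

Quizzes (91) > Participation (73), so Participation counts as 91.
Weighted total:
  Problem sets 45 × 0.05 = 2.25
  Reflections 68.5 × 0.29 = 19.865
  Participation 91 × 0.37 = 33.67
  Capstone 93 × 0.13 = 12.09
  Quizzes 91 × 0.16 = 14.56
Sum = 82.435
Bonus: 82.435 + 2 = 84.435
84.435 ≥ 83 → Exceeds

Exceeds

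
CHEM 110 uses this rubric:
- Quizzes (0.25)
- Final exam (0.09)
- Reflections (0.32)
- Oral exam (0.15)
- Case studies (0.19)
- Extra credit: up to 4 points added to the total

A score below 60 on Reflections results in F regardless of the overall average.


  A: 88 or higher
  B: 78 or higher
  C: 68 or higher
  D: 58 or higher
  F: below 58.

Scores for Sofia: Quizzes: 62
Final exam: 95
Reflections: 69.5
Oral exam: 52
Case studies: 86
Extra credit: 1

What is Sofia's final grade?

Reflections score 69.5 ≥ 60: minimum met.
Weighted total:
  Quizzes 62 × 0.25 = 15.5
  Final exam 95 × 0.09 = 8.55
  Reflections 69.5 × 0.32 = 22.24
  Oral exam 52 × 0.15 = 7.8
  Case studies 86 × 0.19 = 16.34
Sum = 70.43
Extra credit: 70.43 + 1 = 71.43
71.43 is ≥ 68 and < 78 → C

C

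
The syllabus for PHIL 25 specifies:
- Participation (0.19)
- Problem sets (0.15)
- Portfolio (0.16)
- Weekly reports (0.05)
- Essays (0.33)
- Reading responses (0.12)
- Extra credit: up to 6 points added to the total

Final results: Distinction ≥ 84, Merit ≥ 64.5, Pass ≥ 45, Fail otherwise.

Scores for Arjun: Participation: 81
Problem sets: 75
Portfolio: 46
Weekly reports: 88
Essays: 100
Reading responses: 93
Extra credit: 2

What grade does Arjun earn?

Weighted total:
  Participation 81 × 0.19 = 15.39
  Problem sets 75 × 0.15 = 11.25
  Portfolio 46 × 0.16 = 7.36
  Weekly reports 88 × 0.05 = 4.4
  Essays 100 × 0.33 = 33
  Reading responses 93 × 0.12 = 11.16
Sum = 82.56
Extra credit: 82.56 + 2 = 84.56
84.56 ≥ 84 → Distinction

Distinction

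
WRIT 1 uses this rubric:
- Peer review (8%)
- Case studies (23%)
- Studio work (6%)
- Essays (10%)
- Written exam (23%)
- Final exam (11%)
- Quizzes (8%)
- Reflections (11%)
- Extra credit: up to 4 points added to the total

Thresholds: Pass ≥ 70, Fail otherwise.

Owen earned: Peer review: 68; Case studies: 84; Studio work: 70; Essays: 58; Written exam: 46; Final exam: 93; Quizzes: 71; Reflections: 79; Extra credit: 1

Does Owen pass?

Weighted total:
  Peer review 68 × 0.08 = 5.44
  Case studies 84 × 0.23 = 19.32
  Studio work 70 × 0.06 = 4.2
  Essays 58 × 0.1 = 5.8
  Written exam 46 × 0.23 = 10.58
  Final exam 93 × 0.11 = 10.23
  Quizzes 71 × 0.08 = 5.68
  Reflections 79 × 0.11 = 8.69
Sum = 69.94
Extra credit: 69.94 + 1 = 70.94
70.94 ≥ 70 → Pass

Pass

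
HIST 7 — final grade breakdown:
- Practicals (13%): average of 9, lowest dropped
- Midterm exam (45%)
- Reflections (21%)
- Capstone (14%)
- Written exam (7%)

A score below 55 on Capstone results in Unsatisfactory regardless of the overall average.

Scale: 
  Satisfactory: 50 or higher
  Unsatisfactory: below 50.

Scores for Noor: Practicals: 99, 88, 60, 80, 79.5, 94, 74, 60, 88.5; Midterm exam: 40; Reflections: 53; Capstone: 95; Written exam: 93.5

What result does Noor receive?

Practicals: drop 60 → average of remaining 8 = 663/8 = 82.875
Capstone score 95 ≥ 55: minimum met.
Weighted total:
  Practicals 82.875 × 0.13 = 10.77375
  Midterm exam 40 × 0.45 = 18
  Reflections 53 × 0.21 = 11.13
  Capstone 95 × 0.14 = 13.3
  Written exam 93.5 × 0.07 = 6.545
Sum = 59.74875
59.74875 ≥ 50 → Satisfactory

Satisfactory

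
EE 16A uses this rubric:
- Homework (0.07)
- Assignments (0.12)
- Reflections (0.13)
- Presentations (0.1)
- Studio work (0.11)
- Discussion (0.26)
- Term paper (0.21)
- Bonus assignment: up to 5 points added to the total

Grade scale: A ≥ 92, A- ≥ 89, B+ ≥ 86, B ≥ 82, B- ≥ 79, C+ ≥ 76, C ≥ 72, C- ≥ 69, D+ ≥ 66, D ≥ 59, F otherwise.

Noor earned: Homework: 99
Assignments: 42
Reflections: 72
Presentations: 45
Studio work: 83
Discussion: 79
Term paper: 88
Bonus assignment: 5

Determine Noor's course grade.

C+

Weighted total:
  Homework 99 × 0.07 = 6.93
  Assignments 42 × 0.12 = 5.04
  Reflections 72 × 0.13 = 9.36
  Presentations 45 × 0.1 = 4.5
  Studio work 83 × 0.11 = 9.13
  Discussion 79 × 0.26 = 20.54
  Term paper 88 × 0.21 = 18.48
Sum = 73.98
Bonus assignment: 73.98 + 5 = 78.98
78.98 is ≥ 76 and < 79 → C+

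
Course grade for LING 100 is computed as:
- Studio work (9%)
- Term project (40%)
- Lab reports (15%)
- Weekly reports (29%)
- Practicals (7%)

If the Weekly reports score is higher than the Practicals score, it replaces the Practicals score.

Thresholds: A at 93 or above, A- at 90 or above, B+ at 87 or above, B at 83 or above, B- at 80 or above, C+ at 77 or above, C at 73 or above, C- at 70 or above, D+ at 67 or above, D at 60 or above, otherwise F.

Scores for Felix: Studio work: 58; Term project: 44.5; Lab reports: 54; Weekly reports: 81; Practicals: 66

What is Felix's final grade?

D

Weekly reports (81) > Practicals (66), so Practicals counts as 81.
Weighted total:
  Studio work 58 × 0.09 = 5.22
  Term project 44.5 × 0.4 = 17.8
  Lab reports 54 × 0.15 = 8.1
  Weekly reports 81 × 0.29 = 23.49
  Practicals 81 × 0.07 = 5.67
Sum = 60.28
60.28 is ≥ 60 and < 67 → D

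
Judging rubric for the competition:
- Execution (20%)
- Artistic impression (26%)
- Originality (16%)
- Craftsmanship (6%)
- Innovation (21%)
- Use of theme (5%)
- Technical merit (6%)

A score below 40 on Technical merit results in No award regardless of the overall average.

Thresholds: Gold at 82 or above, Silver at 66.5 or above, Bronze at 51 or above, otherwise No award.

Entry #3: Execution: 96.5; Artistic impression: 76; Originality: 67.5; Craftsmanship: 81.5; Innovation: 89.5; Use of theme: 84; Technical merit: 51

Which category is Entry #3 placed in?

Silver

Technical merit score 51 ≥ 40: minimum met.
Weighted total:
  Execution 96.5 × 0.2 = 19.3
  Artistic impression 76 × 0.26 = 19.76
  Originality 67.5 × 0.16 = 10.8
  Craftsmanship 81.5 × 0.06 = 4.89
  Innovation 89.5 × 0.21 = 18.795
  Use of theme 84 × 0.05 = 4.2
  Technical merit 51 × 0.06 = 3.06
Sum = 80.805
80.805 is ≥ 66.5 and < 82 → Silver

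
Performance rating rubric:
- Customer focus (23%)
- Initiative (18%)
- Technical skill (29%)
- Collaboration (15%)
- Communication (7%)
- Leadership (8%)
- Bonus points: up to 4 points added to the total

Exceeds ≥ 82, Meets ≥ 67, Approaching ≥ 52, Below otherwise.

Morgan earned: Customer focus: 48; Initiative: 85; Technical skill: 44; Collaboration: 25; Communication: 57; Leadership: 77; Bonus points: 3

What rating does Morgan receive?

Weighted total:
  Customer focus 48 × 0.23 = 11.04
  Initiative 85 × 0.18 = 15.3
  Technical skill 44 × 0.29 = 12.76
  Collaboration 25 × 0.15 = 3.75
  Communication 57 × 0.07 = 3.99
  Leadership 77 × 0.08 = 6.16
Sum = 53
Bonus points: 53 + 3 = 56
56 is ≥ 52 and < 67 → Approaching

Approaching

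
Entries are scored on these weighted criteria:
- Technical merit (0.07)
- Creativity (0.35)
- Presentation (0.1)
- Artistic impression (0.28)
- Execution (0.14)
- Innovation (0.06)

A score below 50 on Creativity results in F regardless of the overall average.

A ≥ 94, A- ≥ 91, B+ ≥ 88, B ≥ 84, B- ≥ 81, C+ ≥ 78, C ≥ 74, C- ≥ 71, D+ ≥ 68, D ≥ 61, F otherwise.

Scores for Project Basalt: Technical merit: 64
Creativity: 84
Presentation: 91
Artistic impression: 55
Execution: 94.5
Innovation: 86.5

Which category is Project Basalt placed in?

C

Creativity score 84 ≥ 50: minimum met.
Weighted total:
  Technical merit 64 × 0.07 = 4.48
  Creativity 84 × 0.35 = 29.4
  Presentation 91 × 0.1 = 9.1
  Artistic impression 55 × 0.28 = 15.4
  Execution 94.5 × 0.14 = 13.23
  Innovation 86.5 × 0.06 = 5.19
Sum = 76.8
76.8 is ≥ 74 and < 78 → C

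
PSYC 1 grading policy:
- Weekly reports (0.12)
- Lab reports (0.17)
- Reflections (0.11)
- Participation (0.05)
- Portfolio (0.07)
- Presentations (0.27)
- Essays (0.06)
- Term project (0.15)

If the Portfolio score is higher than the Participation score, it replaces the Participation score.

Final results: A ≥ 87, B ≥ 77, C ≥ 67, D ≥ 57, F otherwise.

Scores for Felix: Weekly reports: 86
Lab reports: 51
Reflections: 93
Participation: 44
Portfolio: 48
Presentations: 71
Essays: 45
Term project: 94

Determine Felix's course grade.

Portfolio (48) > Participation (44), so Participation counts as 48.
Weighted total:
  Weekly reports 86 × 0.12 = 10.32
  Lab reports 51 × 0.17 = 8.67
  Reflections 93 × 0.11 = 10.23
  Participation 48 × 0.05 = 2.4
  Portfolio 48 × 0.07 = 3.36
  Presentations 71 × 0.27 = 19.17
  Essays 45 × 0.06 = 2.7
  Term project 94 × 0.15 = 14.1
Sum = 70.95
70.95 is ≥ 67 and < 77 → C

C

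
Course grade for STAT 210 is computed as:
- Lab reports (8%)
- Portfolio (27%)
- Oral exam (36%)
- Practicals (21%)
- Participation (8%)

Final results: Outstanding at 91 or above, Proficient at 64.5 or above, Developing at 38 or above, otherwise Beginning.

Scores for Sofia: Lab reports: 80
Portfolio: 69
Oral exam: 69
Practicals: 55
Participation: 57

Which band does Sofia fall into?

Proficient

Weighted total:
  Lab reports 80 × 0.08 = 6.4
  Portfolio 69 × 0.27 = 18.63
  Oral exam 69 × 0.36 = 24.84
  Practicals 55 × 0.21 = 11.55
  Participation 57 × 0.08 = 4.56
Sum = 65.98
65.98 is ≥ 64.5 and < 91 → Proficient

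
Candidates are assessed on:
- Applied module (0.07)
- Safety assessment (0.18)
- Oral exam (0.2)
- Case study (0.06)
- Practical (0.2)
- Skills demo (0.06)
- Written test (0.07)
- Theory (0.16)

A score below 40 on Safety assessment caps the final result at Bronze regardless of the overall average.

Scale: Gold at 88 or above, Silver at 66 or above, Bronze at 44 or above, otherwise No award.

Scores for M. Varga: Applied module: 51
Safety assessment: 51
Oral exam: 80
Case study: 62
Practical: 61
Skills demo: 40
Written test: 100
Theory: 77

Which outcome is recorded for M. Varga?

Silver

Safety assessment score 51 ≥ 40: minimum met.
Weighted total:
  Applied module 51 × 0.07 = 3.57
  Safety assessment 51 × 0.18 = 9.18
  Oral exam 80 × 0.2 = 16
  Case study 62 × 0.06 = 3.72
  Practical 61 × 0.2 = 12.2
  Skills demo 40 × 0.06 = 2.4
  Written test 100 × 0.07 = 7
  Theory 77 × 0.16 = 12.32
Sum = 66.39
66.39 is ≥ 66 and < 88 → Silver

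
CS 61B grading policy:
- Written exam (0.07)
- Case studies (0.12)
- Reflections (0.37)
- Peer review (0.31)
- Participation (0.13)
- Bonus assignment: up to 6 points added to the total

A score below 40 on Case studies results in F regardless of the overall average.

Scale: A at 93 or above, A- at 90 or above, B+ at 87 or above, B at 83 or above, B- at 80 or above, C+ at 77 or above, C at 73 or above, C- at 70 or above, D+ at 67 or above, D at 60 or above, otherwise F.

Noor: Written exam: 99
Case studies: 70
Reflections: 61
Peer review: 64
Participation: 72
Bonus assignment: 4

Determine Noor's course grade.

Case studies score 70 ≥ 40: minimum met.
Weighted total:
  Written exam 99 × 0.07 = 6.93
  Case studies 70 × 0.12 = 8.4
  Reflections 61 × 0.37 = 22.57
  Peer review 64 × 0.31 = 19.84
  Participation 72 × 0.13 = 9.36
Sum = 67.1
Bonus assignment: 67.1 + 4 = 71.1
71.1 is ≥ 70 and < 73 → C-

C-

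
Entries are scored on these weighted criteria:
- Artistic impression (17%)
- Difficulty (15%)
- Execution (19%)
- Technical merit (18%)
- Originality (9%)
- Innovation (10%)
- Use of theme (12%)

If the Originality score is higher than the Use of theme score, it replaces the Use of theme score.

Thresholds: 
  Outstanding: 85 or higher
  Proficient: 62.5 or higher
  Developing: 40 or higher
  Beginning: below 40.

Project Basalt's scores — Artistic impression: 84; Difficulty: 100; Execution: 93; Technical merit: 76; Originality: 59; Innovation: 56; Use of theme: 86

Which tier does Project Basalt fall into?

Proficient

Originality (59) ≤ Use of theme (86), so Use of theme stays at 86.
Weighted total:
  Artistic impression 84 × 0.17 = 14.28
  Difficulty 100 × 0.15 = 15
  Execution 93 × 0.19 = 17.67
  Technical merit 76 × 0.18 = 13.68
  Originality 59 × 0.09 = 5.31
  Innovation 56 × 0.1 = 5.6
  Use of theme 86 × 0.12 = 10.32
Sum = 81.86
81.86 is ≥ 62.5 and < 85 → Proficient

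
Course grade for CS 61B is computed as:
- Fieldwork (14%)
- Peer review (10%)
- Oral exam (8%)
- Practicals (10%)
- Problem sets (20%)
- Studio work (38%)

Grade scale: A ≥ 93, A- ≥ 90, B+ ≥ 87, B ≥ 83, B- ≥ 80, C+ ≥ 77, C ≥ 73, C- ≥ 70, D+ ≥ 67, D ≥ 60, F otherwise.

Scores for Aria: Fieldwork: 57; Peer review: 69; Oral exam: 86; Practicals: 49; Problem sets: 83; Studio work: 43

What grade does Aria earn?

F

Weighted total:
  Fieldwork 57 × 0.14 = 7.98
  Peer review 69 × 0.1 = 6.9
  Oral exam 86 × 0.08 = 6.88
  Practicals 49 × 0.1 = 4.9
  Problem sets 83 × 0.2 = 16.6
  Studio work 43 × 0.38 = 16.34
Sum = 59.6
59.6 < 60 → F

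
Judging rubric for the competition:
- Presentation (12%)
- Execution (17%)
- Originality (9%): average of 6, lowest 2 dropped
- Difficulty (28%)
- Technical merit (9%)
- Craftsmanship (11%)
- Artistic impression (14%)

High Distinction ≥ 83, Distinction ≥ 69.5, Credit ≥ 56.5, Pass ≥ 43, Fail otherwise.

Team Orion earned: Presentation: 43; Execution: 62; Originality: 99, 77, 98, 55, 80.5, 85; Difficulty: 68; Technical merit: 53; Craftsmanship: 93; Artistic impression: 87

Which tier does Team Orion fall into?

Originality: drop 55, 77 → average of remaining 4 = 362.5/4 = 90.625
Weighted total:
  Presentation 43 × 0.12 = 5.16
  Execution 62 × 0.17 = 10.54
  Originality 90.625 × 0.09 = 8.15625
  Difficulty 68 × 0.28 = 19.04
  Technical merit 53 × 0.09 = 4.77
  Craftsmanship 93 × 0.11 = 10.23
  Artistic impression 87 × 0.14 = 12.18
Sum = 70.07625
70.07625 is ≥ 69.5 and < 83 → Distinction

Distinction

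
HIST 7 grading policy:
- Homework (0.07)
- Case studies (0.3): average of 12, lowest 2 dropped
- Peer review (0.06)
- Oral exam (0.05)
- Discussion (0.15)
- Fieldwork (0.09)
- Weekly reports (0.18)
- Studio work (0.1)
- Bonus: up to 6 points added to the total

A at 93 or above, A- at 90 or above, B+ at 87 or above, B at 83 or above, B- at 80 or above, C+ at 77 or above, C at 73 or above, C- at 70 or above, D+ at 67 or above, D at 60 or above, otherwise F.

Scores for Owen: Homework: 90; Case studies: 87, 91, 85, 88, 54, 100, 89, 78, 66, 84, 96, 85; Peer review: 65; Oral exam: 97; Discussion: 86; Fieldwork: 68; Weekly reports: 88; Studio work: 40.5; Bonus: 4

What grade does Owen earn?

B

Case studies: drop 54, 66 → average of remaining 10 = 883/10 = 88.3
Weighted total:
  Homework 90 × 0.07 = 6.3
  Case studies 88.3 × 0.3 = 26.49
  Peer review 65 × 0.06 = 3.9
  Oral exam 97 × 0.05 = 4.85
  Discussion 86 × 0.15 = 12.9
  Fieldwork 68 × 0.09 = 6.12
  Weekly reports 88 × 0.18 = 15.84
  Studio work 40.5 × 0.1 = 4.05
Sum = 80.45
Bonus: 80.45 + 4 = 84.45
84.45 is ≥ 83 and < 87 → B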